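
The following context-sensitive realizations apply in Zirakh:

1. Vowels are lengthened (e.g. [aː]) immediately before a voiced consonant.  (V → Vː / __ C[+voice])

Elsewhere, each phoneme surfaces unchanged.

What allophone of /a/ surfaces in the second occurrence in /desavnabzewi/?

/a/ (between /n/ and /b/): before a voiced consonant, so rule 1 applies → [aː].

[aː]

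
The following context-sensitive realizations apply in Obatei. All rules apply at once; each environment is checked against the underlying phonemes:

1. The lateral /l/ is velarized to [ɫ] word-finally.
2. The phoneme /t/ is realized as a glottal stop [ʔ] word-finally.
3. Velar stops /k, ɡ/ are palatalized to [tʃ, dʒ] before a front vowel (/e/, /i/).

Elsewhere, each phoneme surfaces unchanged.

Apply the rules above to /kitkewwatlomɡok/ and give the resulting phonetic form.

[tʃittʃewwatlomɡok]

Rule 3 applies to /k/ (word-initial: before a front vowel) → [tʃ].
/i/ — not in any rule's target class → [i].
/t/ (between /i/ and /k/) fails the environment for rule 2, so it stays [t].
/k/ (between /t/ and /e/): before a front vowel, so rule 3 applies → [tʃ].
/e/ (between /k/ and /w/) is unaffected → [e].
/w/ — not in any rule's target class → [w].
/w/ stays [w].
/a/ stays [a].
/t/ — between /a/ and /l/; rule 2 does not apply here → [t].
/l/ — between /t/ and /o/; rule 1 does not apply here → [l].
/o/ stays [o].
/m/ (between /o/ and /ɡ/): no rule targets it → [m].
/ɡ/ — between /m/ and /o/; rule 3 does not apply here → [ɡ].
/o/ stays [o].
/k/ (word-final) fails the environment for rule 3, so it stays [k].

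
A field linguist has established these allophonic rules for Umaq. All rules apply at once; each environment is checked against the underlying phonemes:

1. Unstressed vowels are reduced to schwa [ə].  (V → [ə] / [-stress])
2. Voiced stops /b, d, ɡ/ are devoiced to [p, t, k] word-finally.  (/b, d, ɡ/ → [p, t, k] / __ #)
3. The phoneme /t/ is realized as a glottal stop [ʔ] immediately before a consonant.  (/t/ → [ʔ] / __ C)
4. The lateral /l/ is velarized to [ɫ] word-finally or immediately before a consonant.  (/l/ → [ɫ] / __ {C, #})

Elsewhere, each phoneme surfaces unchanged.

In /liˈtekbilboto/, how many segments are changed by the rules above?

5

Segments that undergo a rule: /i/ → [ə] (rule 1); /i/ → [ə] (rule 1); /l/ → [ɫ] (rule 4); /o/ → [ə] (rule 1); /o/ → [ə] (rule 1).
All other segments surface unchanged.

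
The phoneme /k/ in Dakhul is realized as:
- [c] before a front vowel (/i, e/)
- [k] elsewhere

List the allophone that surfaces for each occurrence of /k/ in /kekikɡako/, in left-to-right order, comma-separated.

[c], [c], [k], [k]

Occurrence 1 (position 1): before a front vowel → [c].
Occurrence 2 (position 3): before a front vowel → [c].
Occurrence 3 (position 5): no conditioning environment matches → elsewhere allophone [k].
Occurrence 4 (position 8): no conditioning environment matches → elsewhere allophone [k].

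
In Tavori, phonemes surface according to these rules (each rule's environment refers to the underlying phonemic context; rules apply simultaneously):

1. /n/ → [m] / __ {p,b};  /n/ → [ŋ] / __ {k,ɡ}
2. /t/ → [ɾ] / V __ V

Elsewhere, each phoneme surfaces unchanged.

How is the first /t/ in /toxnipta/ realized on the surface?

/t/ (word-initial) fails the environment for rule 2, so it stays [t].

[t]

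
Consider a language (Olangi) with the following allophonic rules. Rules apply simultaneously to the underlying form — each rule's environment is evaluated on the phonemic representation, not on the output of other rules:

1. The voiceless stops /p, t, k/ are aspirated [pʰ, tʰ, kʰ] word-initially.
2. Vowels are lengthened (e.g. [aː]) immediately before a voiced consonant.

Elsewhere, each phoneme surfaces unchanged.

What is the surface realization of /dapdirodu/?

[dapdiːroːdu]

/d/ (word-initial) is unaffected → [d].
/a/ (between /d/ and /p/): rule 2 targets it, but not before a voiced consonant → unchanged [a].
/p/ (between /a/ and /d/) fails the environment for rule 1, so it stays [p].
/d/ (between /p/ and /i/): no rule targets it → [d].
/i/ meets the environment for rule 2 (before a voiced consonant) → [iː].
/r/ — not in any rule's target class → [r].
/o/ (between /r/ and /d/): before a voiced consonant, so rule 2 applies → [oː].
/d/ — not in any rule's target class → [d].
/u/ (word-final): rule 2 targets it, but not before a voiced consonant → unchanged [u].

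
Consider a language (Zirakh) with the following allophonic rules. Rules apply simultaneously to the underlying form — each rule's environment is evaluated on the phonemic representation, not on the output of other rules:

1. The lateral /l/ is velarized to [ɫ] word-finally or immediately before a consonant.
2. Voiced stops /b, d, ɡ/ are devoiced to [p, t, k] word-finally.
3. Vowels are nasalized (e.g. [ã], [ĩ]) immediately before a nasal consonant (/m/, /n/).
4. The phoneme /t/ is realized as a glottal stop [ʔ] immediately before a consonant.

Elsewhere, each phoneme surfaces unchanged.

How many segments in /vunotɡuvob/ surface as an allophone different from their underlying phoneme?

3

Segments that undergo a rule: /u/ → [ũ] (rule 3); /t/ → [ʔ] (rule 4); /b/ → [p] (rule 2).
All other segments surface unchanged.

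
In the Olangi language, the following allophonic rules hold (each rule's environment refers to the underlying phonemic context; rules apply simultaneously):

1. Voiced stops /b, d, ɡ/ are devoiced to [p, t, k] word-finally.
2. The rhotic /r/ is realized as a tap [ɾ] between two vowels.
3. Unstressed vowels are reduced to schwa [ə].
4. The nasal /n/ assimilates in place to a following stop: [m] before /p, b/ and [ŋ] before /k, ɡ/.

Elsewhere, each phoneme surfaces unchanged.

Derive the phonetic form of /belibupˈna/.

[bələbəpˈna]

/b/ (word-initial) is in the target of rule 1 but the environment (word-finally) is not met → [b].
/e/ meets the environment for rule 3 (in an unstressed syllable) → [ə].
/i/ (between /l/ and /b/): in an unstressed syllable, so rule 3 applies → [ə].
/b/ (between /i/ and /u/) is in the target of rule 1 but the environment (word-finally) is not met → [b].
/u/ (between /b/ and /p/) occurs in an unstressed syllable → [ə] by rule 3.
/n/ (between /p/ and /a/) fails the environment for rule 4, so it stays [n].
/a/ (word-final): rule 3 targets it, but not in an unstressed syllable → unchanged [a].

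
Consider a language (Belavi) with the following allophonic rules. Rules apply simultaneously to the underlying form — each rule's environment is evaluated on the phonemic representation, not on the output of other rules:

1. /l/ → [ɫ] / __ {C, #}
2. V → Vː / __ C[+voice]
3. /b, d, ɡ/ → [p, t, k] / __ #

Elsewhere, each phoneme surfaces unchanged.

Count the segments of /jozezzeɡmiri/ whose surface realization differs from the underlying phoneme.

4

Segments that undergo a rule: /o/ → [oː] (rule 2); /e/ → [eː] (rule 2); /e/ → [eː] (rule 2); /i/ → [iː] (rule 2).
All other segments surface unchanged.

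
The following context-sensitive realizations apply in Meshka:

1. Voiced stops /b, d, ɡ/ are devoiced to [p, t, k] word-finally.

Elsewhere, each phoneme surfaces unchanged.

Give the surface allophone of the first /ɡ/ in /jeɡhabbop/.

/ɡ/ — between /e/ and /h/; rule 1 does not apply here → [ɡ].

[ɡ]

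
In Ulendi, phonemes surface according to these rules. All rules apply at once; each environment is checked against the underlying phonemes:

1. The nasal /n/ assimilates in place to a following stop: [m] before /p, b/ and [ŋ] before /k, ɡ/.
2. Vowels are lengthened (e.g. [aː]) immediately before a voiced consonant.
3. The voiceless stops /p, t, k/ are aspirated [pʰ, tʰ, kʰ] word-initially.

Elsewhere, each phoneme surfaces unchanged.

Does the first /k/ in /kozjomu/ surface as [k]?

No

Rule 3 applies to /k/ (word-initial: word-initially) → [kʰ].
The actual realization is [kʰ], not [k].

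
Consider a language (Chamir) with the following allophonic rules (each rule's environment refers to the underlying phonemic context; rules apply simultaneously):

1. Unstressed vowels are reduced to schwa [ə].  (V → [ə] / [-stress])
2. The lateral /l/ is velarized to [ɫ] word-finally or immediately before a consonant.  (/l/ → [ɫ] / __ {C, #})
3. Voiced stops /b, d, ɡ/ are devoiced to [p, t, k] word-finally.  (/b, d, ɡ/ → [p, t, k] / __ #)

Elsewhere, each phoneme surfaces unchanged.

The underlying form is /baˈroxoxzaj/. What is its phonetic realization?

/b/ (word-initial): rule 3 targets it, but not word-finally → unchanged [b].
/a/ (between /b/ and /r/): in an unstressed syllable, so rule 1 applies → [ə].
/r/ stays [r].
/o/ (between /r/ and /x/): rule 1 targets it, but not in an unstressed syllable → unchanged [o].
/x/ (between /o/ and /o/) is unaffected → [x].
/o/ (between /x/ and /x/) occurs in an unstressed syllable → [ə] by rule 1.
/x/ (between /o/ and /z/) is unaffected → [x].
/z/ — not in any rule's target class → [z].
/a/ (between /z/ and /j/): in an unstressed syllable, so rule 1 applies → [ə].
/j/ — not in any rule's target class → [j].

[bəˈroxəxzəj]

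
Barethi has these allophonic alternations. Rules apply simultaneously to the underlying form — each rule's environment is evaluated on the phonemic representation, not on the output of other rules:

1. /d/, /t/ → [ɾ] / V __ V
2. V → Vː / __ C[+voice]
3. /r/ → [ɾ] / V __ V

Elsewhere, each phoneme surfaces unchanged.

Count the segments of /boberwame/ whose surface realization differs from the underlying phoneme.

3

Segments that undergo a rule: /o/ → [oː] (rule 2); /e/ → [eː] (rule 2); /a/ → [aː] (rule 2).
All other segments surface unchanged.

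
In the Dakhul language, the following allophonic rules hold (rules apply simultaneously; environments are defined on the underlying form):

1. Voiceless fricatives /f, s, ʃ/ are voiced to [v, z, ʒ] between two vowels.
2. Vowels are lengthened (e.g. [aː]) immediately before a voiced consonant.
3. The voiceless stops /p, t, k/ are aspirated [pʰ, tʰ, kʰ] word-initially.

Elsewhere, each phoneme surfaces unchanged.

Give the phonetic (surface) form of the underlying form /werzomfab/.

[weːrzoːmfaːb]

/e/ (between /w/ and /r/): before a voiced consonant, so rule 2 applies → [eː].
Rule 2 applies to /o/ (between /z/ and /m/: before a voiced consonant) → [oː].
/f/ (between /m/ and /a/): rule 1 targets it, but not between two vowels → unchanged [f].
/a/ meets the environment for rule 2 (before a voiced consonant) → [aː].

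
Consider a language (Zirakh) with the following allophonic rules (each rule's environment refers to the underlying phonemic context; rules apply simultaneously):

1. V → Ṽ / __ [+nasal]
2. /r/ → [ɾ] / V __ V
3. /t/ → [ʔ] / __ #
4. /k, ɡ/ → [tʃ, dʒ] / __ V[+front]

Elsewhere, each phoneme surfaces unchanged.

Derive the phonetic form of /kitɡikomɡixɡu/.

[tʃitdʒikõmdʒixɡu]

/k/ (word-initial) occurs before a front vowel → [tʃ] by rule 4.
/i/ — between /k/ and /t/; rule 1 does not apply here → [i].
/t/ (between /i/ and /ɡ/) fails the environment for rule 3, so it stays [t].
/ɡ/ — between /t/ and /i/, before a front vowel — surfaces as [dʒ] (rule 4).
/i/ (between /ɡ/ and /k/): rule 1 targets it, but not before a nasal consonant → unchanged [i].
/k/ — between /i/ and /o/; rule 4 does not apply here → [k].
Rule 1 applies to /o/ (between /k/ and /m/: before a nasal consonant) → [õ].
/m/ stays [m].
/ɡ/ (between /m/ and /i/): before a front vowel, so rule 4 applies → [dʒ].
/i/ — between /ɡ/ and /x/; rule 1 does not apply here → [i].
/x/ stays [x].
/ɡ/ (between /x/ and /u/) fails the environment for rule 4, so it stays [ɡ].
/u/ — word-final; rule 1 does not apply here → [u].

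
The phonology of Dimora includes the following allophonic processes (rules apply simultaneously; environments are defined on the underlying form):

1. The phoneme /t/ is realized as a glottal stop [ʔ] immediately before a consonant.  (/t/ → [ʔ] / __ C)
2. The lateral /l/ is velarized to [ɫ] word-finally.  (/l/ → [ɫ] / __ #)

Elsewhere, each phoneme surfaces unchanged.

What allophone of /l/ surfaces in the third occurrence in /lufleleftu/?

/l/ (between /e/ and /e/) fails the environment for rule 2, so it stays [l].

[l]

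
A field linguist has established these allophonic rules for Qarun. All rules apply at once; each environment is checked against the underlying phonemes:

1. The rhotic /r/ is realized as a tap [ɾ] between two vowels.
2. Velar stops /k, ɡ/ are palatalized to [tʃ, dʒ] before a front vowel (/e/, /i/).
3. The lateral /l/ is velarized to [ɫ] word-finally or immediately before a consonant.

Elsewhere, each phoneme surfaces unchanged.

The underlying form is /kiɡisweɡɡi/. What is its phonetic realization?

/k/ — word-initial, before a front vowel — surfaces as [tʃ] (rule 2).
/i/ (between /k/ and /ɡ/) is unaffected → [i].
/ɡ/ — between /i/ and /i/, before a front vowel — surfaces as [dʒ] (rule 2).
/i/ (between /ɡ/ and /s/): no rule targets it → [i].
/s/ (between /i/ and /w/) is unaffected → [s].
/w/ (between /s/ and /e/) is unaffected → [w].
/e/ (between /w/ and /ɡ/): no rule targets it → [e].
/ɡ/ (between /e/ and /ɡ/): rule 2 targets it, but not before a front vowel → unchanged [ɡ].
Rule 2 applies to /ɡ/ (between /ɡ/ and /i/: before a front vowel) → [dʒ].
/i/ stays [i].

[tʃidʒisweɡdʒi]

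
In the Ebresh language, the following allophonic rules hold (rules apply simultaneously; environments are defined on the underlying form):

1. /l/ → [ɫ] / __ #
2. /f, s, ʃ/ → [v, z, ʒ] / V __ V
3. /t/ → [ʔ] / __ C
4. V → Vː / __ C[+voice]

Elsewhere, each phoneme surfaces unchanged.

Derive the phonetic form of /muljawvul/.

/m/ stays [m].
Rule 4 applies to /u/ (between /m/ and /l/: before a voiced consonant) → [uː].
/l/ (between /u/ and /j/) is in the target of rule 1 but the environment (word-finally) is not met → [l].
/j/ (between /l/ and /a/) is unaffected → [j].
/a/ meets the environment for rule 4 (before a voiced consonant) → [aː].
/w/ (between /a/ and /v/): no rule targets it → [w].
/v/ stays [v].
Rule 4 applies to /u/ (between /v/ and /l/: before a voiced consonant) → [uː].
/l/ meets the environment for rule 1 (word-finally) → [ɫ].

[muːljaːwvuːɫ]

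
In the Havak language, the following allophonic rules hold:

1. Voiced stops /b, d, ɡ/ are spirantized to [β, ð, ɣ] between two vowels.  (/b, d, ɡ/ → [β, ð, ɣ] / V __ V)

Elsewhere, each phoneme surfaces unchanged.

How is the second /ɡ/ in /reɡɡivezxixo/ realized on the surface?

/ɡ/ (between /ɡ/ and /i/): rule 1 targets it, but not between two vowels → unchanged [ɡ].

[ɡ]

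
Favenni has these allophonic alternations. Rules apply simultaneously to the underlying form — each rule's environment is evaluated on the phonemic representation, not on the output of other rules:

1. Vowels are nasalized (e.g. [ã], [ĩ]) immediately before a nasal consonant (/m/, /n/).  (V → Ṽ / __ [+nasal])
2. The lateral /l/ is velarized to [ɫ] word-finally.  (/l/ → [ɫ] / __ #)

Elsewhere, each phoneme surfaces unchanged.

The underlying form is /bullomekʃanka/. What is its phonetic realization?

/b/ — not in any rule's target class → [b].
/u/ (between /b/ and /l/): rule 1 targets it, but not before a nasal consonant → unchanged [u].
/l/ (between /u/ and /l/) fails the environment for rule 2, so it stays [l].
/l/ — between /l/ and /o/; rule 2 does not apply here → [l].
Rule 1 applies to /o/ (between /l/ and /m/: before a nasal consonant) → [õ].
/m/ — not in any rule's target class → [m].
/e/ (between /m/ and /k/) fails the environment for rule 1, so it stays [e].
/k/ stays [k].
/ʃ/ (between /k/ and /a/): no rule targets it → [ʃ].
/a/ (between /ʃ/ and /n/): before a nasal consonant, so rule 1 applies → [ã].
/n/ (between /a/ and /k/): no rule targets it → [n].
/k/ (between /n/ and /a/): no rule targets it → [k].
/a/ — word-final; rule 1 does not apply here → [a].

[bullõmekʃãnka]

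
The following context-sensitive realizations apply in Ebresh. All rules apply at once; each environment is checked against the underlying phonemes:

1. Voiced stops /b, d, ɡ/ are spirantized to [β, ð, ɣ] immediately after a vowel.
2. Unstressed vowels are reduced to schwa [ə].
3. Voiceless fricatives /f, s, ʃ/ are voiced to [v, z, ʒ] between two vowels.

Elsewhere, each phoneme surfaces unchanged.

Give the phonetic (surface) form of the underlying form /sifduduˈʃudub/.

/s/ (word-initial) fails the environment for rule 3, so it stays [s].
/i/ meets the environment for rule 2 (in an unstressed syllable) → [ə].
/f/ — between /i/ and /d/; rule 3 does not apply here → [f].
/d/ (between /f/ and /u/) is in the target of rule 1 but the environment (immediately after a vowel) is not met → [d].
/u/ (between /d/ and /d/): in an unstressed syllable, so rule 2 applies → [ə].
/d/ (between /u/ and /u/): immediately after a vowel, so rule 1 applies → [ð].
/u/ meets the environment for rule 2 (in an unstressed syllable) → [ə].
/ʃ/ (between /u/ and /u/) occurs between two vowels → [ʒ] by rule 3.
/u/ (between /ʃ/ and /d/): rule 2 targets it, but not in an unstressed syllable → unchanged [u].
/d/ (between /u/ and /u/) occurs immediately after a vowel → [ð] by rule 1.
Rule 2 applies to /u/ (between /d/ and /b/: in an unstressed syllable) → [ə].
Rule 1 applies to /b/ (word-final: immediately after a vowel) → [β].

[səfdəðəˈʒuðəβ]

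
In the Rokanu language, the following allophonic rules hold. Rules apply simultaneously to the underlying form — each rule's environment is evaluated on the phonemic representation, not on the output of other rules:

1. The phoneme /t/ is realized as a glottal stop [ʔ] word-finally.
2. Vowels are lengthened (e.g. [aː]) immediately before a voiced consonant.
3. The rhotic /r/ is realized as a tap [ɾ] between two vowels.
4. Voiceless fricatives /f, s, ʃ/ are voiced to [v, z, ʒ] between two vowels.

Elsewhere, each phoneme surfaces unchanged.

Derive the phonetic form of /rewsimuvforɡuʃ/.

[reːwsiːmuːvfoːrɡuʃ]

/r/ (word-initial): rule 3 targets it, but not between two vowels → unchanged [r].
/e/ meets the environment for rule 2 (before a voiced consonant) → [eː].
/w/ (between /e/ and /s/): no rule targets it → [w].
/s/ (between /w/ and /i/): rule 4 targets it, but not between two vowels → unchanged [s].
/i/ meets the environment for rule 2 (before a voiced consonant) → [iː].
/m/ (between /i/ and /u/) is unaffected → [m].
/u/ (between /m/ and /v/): before a voiced consonant, so rule 2 applies → [uː].
/v/ (between /u/ and /f/) is unaffected → [v].
/f/ (between /v/ and /o/): rule 4 targets it, but not between two vowels → unchanged [f].
/o/ (between /f/ and /r/): before a voiced consonant, so rule 2 applies → [oː].
/r/ (between /o/ and /ɡ/): rule 3 targets it, but not between two vowels → unchanged [r].
/ɡ/ (between /r/ and /u/) is unaffected → [ɡ].
/u/ (between /ɡ/ and /ʃ/) is in the target of rule 2 but the environment (before a voiced consonant) is not met → [u].
/ʃ/ — word-final; rule 4 does not apply here → [ʃ].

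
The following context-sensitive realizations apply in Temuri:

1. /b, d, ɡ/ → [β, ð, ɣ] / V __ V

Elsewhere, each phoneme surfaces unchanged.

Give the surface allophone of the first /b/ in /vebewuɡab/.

/b/ — between /e/ and /e/, between two vowels — surfaces as [β] (rule 1).

[β]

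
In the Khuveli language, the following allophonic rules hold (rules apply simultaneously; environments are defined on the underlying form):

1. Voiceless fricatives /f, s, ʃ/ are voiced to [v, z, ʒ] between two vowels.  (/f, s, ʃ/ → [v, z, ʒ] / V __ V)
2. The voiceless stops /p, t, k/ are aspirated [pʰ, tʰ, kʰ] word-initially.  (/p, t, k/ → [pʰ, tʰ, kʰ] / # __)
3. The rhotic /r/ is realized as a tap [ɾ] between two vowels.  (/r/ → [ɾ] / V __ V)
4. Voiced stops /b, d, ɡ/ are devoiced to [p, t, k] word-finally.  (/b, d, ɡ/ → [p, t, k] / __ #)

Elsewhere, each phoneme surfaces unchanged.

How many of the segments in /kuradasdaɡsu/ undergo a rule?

2

Segments that undergo a rule: /k/ → [kʰ] (rule 2); /r/ → [ɾ] (rule 3).
All other segments surface unchanged.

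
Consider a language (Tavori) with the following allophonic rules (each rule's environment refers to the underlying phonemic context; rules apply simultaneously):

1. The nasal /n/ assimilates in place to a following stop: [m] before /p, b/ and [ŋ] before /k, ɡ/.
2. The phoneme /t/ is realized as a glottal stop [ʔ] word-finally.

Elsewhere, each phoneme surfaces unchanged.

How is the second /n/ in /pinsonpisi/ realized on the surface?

/n/ (between /o/ and /p/): before a labial or velar stop, so rule 1 applies → [m].

[m]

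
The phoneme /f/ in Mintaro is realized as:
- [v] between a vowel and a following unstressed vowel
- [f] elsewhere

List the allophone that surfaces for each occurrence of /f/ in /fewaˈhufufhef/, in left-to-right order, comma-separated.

Occurrence 1 (position 1): no conditioning environment matches → elsewhere allophone [f].
Occurrence 2 (position 7): between a vowel and a following unstressed vowel → [v].
Occurrence 3 (position 9): no conditioning environment matches → elsewhere allophone [f].
Occurrence 4 (position 12): no conditioning environment matches → elsewhere allophone [f].

[f], [v], [f], [f]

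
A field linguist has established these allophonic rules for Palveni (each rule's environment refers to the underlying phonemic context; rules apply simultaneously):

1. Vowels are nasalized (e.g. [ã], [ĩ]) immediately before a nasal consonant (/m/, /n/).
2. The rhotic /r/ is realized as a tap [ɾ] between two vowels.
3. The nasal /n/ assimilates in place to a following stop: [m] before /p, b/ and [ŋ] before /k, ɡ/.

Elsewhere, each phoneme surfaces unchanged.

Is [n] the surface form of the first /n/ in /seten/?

/n/ (word-final) is in the target of rule 3 but the environment (before a labial or velar stop) is not met → [n].
The actual realization is [n], which matches [n].

Yes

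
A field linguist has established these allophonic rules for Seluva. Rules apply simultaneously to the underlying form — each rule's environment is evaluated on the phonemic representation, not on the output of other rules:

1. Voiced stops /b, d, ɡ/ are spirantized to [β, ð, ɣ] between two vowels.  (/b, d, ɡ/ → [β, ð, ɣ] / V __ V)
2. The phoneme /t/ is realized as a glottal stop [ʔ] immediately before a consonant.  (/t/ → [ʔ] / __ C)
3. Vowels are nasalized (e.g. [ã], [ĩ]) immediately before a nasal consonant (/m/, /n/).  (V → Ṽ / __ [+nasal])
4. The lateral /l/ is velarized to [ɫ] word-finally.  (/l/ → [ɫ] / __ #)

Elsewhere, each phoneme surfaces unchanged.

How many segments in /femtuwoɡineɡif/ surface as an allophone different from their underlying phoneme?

4

Segments that undergo a rule: /e/ → [ẽ] (rule 3); /ɡ/ → [ɣ] (rule 1); /i/ → [ĩ] (rule 3); /ɡ/ → [ɣ] (rule 1).
All other segments surface unchanged.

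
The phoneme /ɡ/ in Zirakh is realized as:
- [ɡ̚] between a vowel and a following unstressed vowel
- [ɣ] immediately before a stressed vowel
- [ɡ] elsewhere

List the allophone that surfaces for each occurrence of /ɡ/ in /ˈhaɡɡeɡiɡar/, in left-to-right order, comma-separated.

[ɡ], [ɡ], [ɡ̚], [ɡ̚]

Occurrence 1 (position 3): no conditioning environment matches → elsewhere allophone [ɡ].
Occurrence 2 (position 4): no conditioning environment matches → elsewhere allophone [ɡ].
Occurrence 3 (position 6): between a vowel and a following unstressed vowel → [ɡ̚].
Occurrence 4 (position 8): between a vowel and a following unstressed vowel → [ɡ̚].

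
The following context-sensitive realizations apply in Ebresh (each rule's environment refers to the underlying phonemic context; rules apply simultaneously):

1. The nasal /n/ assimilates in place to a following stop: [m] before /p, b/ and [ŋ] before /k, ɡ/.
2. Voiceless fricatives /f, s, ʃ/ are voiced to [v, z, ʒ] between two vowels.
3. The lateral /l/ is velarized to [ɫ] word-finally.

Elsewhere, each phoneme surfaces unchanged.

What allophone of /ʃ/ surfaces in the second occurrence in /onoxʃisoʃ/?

/ʃ/ (word-final): rule 2 targets it, but not between two vowels → unchanged [ʃ].

[ʃ]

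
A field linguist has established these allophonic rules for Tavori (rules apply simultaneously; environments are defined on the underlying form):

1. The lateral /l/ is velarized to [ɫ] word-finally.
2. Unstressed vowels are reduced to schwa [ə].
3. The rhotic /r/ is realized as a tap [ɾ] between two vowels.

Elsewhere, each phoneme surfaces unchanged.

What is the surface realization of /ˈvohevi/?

/o/ (between /v/ and /h/): rule 2 targets it, but not in an unstressed syllable → unchanged [o].
/e/ (between /h/ and /v/): in an unstressed syllable, so rule 2 applies → [ə].
/i/ (word-final) occurs in an unstressed syllable → [ə] by rule 2.

[ˈvohəvə]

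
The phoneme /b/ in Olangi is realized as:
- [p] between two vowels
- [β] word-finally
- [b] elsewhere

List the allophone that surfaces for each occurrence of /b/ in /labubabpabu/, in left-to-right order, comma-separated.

[p], [p], [b], [p]

Occurrence 1 (position 3): between two vowels → [p].
Occurrence 2 (position 5): between two vowels → [p].
Occurrence 3 (position 7): no conditioning environment matches → elsewhere allophone [b].
Occurrence 4 (position 10): between two vowels → [p].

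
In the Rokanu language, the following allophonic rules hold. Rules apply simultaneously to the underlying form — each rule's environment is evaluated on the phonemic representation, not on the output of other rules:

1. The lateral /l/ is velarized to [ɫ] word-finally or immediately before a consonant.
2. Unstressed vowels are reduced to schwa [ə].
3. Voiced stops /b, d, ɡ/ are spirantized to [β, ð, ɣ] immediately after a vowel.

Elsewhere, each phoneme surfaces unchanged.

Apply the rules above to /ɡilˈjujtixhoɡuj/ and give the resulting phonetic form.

[ɡəɫˈjujtəxhəɣəj]

/ɡ/ (word-initial) is in the target of rule 3 but the environment (immediately after a vowel) is not met → [ɡ].
/i/ — between /ɡ/ and /l/, in an unstressed syllable — surfaces as [ə] (rule 2).
/l/ (between /i/ and /j/): word-finally or immediately before a consonant, so rule 1 applies → [ɫ].
/u/ — between /j/ and /j/; rule 2 does not apply here → [u].
/i/ (between /t/ and /x/): in an unstressed syllable, so rule 2 applies → [ə].
/o/ meets the environment for rule 2 (in an unstressed syllable) → [ə].
/ɡ/ (between /o/ and /u/) occurs immediately after a vowel → [ɣ] by rule 3.
/u/ (between /ɡ/ and /j/): in an unstressed syllable, so rule 2 applies → [ə].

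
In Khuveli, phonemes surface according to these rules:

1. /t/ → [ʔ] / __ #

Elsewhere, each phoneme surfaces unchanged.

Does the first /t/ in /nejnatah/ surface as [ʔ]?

No

/t/ (between /a/ and /a/) is in the target of rule 1 but the environment (word-finally) is not met → [t].
The actual realization is [t], not [ʔ].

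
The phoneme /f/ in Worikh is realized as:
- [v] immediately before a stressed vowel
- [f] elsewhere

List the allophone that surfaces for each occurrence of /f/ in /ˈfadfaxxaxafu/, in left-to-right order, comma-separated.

[v], [f], [f]

Occurrence 1 (position 1): immediately before a stressed vowel → [v].
Occurrence 2 (position 4): no conditioning environment matches → elsewhere allophone [f].
Occurrence 3 (position 11): no conditioning environment matches → elsewhere allophone [f].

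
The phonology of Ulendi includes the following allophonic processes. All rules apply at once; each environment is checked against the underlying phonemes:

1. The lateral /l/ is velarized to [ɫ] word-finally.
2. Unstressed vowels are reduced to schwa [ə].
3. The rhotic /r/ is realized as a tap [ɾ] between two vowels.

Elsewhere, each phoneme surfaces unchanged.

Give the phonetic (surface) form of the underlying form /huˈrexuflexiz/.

[həˈɾexəfləxəz]

/h/ stays [h].
Rule 2 applies to /u/ (between /h/ and /r/: in an unstressed syllable) → [ə].
/r/ meets the environment for rule 3 (between two vowels) → [ɾ].
/e/ (between /r/ and /x/): rule 2 targets it, but not in an unstressed syllable → unchanged [e].
/x/ stays [x].
/u/ (between /x/ and /f/): in an unstressed syllable, so rule 2 applies → [ə].
/f/ — not in any rule's target class → [f].
/l/ (between /f/ and /e/): rule 1 targets it, but not word-finally → unchanged [l].
/e/ — between /l/ and /x/, in an unstressed syllable — surfaces as [ə] (rule 2).
/x/ (between /e/ and /i/): no rule targets it → [x].
/i/ meets the environment for rule 2 (in an unstressed syllable) → [ə].
/z/ (word-final): no rule targets it → [z].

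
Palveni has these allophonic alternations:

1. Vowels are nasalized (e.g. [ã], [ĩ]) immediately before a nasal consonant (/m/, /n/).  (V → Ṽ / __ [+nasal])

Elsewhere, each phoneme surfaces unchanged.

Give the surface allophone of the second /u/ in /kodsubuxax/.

[u]

/u/ (between /b/ and /x/): rule 1 targets it, but not before a nasal consonant → unchanged [u].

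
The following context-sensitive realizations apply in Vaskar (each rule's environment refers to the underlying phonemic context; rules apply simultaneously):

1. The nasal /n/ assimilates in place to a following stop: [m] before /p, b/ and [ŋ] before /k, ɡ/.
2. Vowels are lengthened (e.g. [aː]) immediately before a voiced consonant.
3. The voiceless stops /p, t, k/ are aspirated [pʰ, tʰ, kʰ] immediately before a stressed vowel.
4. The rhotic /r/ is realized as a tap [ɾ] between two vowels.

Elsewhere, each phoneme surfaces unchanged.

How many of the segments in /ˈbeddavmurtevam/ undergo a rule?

Segments that undergo a rule: /e/ → [eː] (rule 2); /a/ → [aː] (rule 2); /u/ → [uː] (rule 2); /e/ → [eː] (rule 2); /a/ → [aː] (rule 2).
All other segments surface unchanged.

5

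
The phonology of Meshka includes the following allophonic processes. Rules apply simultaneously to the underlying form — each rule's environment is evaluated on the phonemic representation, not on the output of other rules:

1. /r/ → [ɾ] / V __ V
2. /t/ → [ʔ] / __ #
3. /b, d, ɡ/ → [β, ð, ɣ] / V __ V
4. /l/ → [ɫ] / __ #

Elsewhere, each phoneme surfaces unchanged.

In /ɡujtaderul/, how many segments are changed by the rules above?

Segments that undergo a rule: /d/ → [ð] (rule 3); /r/ → [ɾ] (rule 1); /l/ → [ɫ] (rule 4).
All other segments surface unchanged.

3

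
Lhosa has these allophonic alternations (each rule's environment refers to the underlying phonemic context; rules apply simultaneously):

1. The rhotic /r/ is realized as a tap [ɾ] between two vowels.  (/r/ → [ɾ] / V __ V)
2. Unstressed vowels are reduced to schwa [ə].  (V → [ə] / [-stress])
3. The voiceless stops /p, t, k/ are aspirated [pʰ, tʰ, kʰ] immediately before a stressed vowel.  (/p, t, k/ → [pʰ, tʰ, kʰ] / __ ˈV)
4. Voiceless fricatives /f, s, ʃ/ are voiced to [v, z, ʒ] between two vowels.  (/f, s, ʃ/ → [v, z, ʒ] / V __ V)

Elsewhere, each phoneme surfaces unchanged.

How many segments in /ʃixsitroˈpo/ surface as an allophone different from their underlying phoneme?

4

Segments that undergo a rule: /i/ → [ə] (rule 2); /i/ → [ə] (rule 2); /o/ → [ə] (rule 2); /p/ → [pʰ] (rule 3).
All other segments surface unchanged.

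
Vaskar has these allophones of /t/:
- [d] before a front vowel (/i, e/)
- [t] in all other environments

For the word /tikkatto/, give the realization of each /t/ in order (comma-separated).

[d], [t], [t]

Occurrence 1 (position 1): before a front vowel (/i, e/) → [d].
Occurrence 2 (position 6): no conditioning environment matches → elsewhere allophone [t].
Occurrence 3 (position 7): no conditioning environment matches → elsewhere allophone [t].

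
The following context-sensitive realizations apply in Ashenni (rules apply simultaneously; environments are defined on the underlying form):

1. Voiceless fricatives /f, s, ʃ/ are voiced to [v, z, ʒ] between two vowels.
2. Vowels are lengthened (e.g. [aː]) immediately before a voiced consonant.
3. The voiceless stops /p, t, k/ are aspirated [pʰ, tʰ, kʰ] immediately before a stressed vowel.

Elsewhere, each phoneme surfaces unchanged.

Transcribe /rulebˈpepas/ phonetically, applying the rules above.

[ruːleːbˈpʰepas]

Rule 2 applies to /u/ (between /r/ and /l/: before a voiced consonant) → [uː].
/e/ meets the environment for rule 2 (before a voiced consonant) → [eː].
/p/ (between /b/ and /e/) occurs immediately before a stressed vowel → [pʰ] by rule 3.
/e/ — between /p/ and /p/; rule 2 does not apply here → [e].
/p/ (between /e/ and /a/) fails the environment for rule 3, so it stays [p].
/a/ — between /p/ and /s/; rule 2 does not apply here → [a].
/s/ (word-final) is in the target of rule 1 but the environment (between two vowels) is not met → [s].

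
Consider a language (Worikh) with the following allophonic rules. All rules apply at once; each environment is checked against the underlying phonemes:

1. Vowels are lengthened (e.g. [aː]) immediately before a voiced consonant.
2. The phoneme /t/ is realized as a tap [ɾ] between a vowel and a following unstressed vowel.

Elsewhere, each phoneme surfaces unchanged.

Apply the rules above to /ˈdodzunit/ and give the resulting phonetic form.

[ˈdoːdzuːnit]

/o/ (between /d/ and /d/): before a voiced consonant, so rule 1 applies → [oː].
/u/ (between /z/ and /n/) occurs before a voiced consonant → [uː] by rule 1.
/i/ (between /n/ and /t/) fails the environment for rule 1, so it stays [i].
/t/ — word-final; rule 2 does not apply here → [t].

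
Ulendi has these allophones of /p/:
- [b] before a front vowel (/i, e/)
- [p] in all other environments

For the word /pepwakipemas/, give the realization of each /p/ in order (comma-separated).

[b], [p], [b]

Occurrence 1 (position 1): before a front vowel (/i, e/) → [b].
Occurrence 2 (position 3): no conditioning environment matches → elsewhere allophone [p].
Occurrence 3 (position 8): before a front vowel (/i, e/) → [b].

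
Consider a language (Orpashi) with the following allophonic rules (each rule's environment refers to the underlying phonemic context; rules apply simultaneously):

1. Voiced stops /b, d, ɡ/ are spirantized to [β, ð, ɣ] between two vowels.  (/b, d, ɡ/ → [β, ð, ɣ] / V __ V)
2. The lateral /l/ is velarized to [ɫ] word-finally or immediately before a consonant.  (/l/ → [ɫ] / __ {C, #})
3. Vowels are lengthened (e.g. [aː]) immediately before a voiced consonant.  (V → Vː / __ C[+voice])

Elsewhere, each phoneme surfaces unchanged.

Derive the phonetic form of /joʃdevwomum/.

[joʃdeːvwoːmuːm]

/j/ stays [j].
/o/ — between /j/ and /ʃ/; rule 3 does not apply here → [o].
/ʃ/ — not in any rule's target class → [ʃ].
/d/ (between /ʃ/ and /e/) is in the target of rule 1 but the environment (between two vowels) is not met → [d].
/e/ — between /d/ and /v/, before a voiced consonant — surfaces as [eː] (rule 3).
/v/ (between /e/ and /w/) is unaffected → [v].
/w/ — not in any rule's target class → [w].
/o/ (between /w/ and /m/) occurs before a voiced consonant → [oː] by rule 3.
/m/ (between /o/ and /u/) is unaffected → [m].
Rule 3 applies to /u/ (between /m/ and /m/: before a voiced consonant) → [uː].
/m/ (word-final) is unaffected → [m].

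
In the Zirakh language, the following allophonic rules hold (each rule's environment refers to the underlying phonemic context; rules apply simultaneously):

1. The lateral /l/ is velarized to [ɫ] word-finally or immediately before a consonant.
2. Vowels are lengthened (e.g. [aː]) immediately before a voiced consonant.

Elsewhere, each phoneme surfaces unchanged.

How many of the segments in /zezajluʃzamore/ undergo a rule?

Segments that undergo a rule: /e/ → [eː] (rule 2); /a/ → [aː] (rule 2); /a/ → [aː] (rule 2); /o/ → [oː] (rule 2).
All other segments surface unchanged.

4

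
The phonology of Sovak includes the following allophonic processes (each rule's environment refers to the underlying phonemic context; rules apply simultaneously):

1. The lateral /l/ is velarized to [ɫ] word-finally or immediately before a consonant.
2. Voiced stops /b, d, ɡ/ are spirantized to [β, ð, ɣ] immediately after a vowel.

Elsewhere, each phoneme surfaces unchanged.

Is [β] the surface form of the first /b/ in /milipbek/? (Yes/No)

/b/ (between /p/ and /e/) is in the target of rule 2 but the environment (immediately after a vowel) is not met → [b].
The actual realization is [b], not [β].

No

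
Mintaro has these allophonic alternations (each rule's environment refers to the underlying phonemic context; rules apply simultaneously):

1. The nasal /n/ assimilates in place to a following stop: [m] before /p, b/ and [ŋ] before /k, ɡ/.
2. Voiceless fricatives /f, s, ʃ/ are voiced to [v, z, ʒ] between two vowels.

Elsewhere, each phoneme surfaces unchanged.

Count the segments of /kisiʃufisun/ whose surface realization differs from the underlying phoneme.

4

Segments that undergo a rule: /s/ → [z] (rule 2); /ʃ/ → [ʒ] (rule 2); /f/ → [v] (rule 2); /s/ → [z] (rule 2).
All other segments surface unchanged.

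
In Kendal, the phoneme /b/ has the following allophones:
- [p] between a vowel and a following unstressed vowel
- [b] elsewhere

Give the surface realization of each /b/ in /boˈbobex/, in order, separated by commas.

[b], [b], [p]

Occurrence 1 (position 1): no conditioning environment matches → elsewhere allophone [b].
Occurrence 2 (position 3): no conditioning environment matches → elsewhere allophone [b].
Occurrence 3 (position 5): between a vowel and a following unstressed vowel → [p].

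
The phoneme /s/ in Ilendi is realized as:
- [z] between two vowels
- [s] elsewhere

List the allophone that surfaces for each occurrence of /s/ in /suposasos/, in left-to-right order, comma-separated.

[s], [z], [z], [s]

Occurrence 1 (position 1): no conditioning environment matches → elsewhere allophone [s].
Occurrence 2 (position 5): between two vowels → [z].
Occurrence 3 (position 7): between two vowels → [z].
Occurrence 4 (position 9): no conditioning environment matches → elsewhere allophone [s].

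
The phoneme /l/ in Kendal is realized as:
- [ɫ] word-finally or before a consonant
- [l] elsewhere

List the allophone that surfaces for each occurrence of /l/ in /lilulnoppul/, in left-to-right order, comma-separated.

[l], [l], [ɫ], [ɫ]

Occurrence 1 (position 1): no conditioning environment matches → elsewhere allophone [l].
Occurrence 2 (position 3): no conditioning environment matches → elsewhere allophone [l].
Occurrence 3 (position 5): word-finally or before a consonant → [ɫ].
Occurrence 4 (position 11): word-finally or before a consonant → [ɫ].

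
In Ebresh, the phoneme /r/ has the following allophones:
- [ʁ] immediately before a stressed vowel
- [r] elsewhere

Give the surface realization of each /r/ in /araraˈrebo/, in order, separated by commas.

[r], [r], [ʁ]

Occurrence 1 (position 2): no conditioning environment matches → elsewhere allophone [r].
Occurrence 2 (position 4): no conditioning environment matches → elsewhere allophone [r].
Occurrence 3 (position 6): immediately before a stressed vowel → [ʁ].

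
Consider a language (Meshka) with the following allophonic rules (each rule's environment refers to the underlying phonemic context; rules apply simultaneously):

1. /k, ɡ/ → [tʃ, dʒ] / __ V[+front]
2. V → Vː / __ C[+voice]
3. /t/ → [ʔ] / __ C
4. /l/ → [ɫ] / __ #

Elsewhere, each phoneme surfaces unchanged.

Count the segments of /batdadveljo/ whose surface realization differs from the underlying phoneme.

Segments that undergo a rule: /t/ → [ʔ] (rule 3); /a/ → [aː] (rule 2); /e/ → [eː] (rule 2).
All other segments surface unchanged.

3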